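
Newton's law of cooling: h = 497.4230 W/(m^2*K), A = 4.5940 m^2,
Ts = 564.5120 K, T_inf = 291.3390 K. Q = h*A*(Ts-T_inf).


dT = 273.1730 K
Q = 497.4230 * 4.5940 * 273.1730 = 624244.3574 W

624244.3574 W


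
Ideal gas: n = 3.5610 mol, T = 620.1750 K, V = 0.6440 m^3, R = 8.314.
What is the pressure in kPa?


P = nRT/V = 3.5610 * 8.314 * 620.1750 / 0.6440
= 18360.9966 / 0.6440 = 28510.8642 Pa = 28.5109 kPa

28.5109 kPa


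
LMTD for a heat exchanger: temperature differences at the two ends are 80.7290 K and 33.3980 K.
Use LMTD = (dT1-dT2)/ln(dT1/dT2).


dT1/dT2 = 2.4172
ln(dT1/dT2) = 0.8826
LMTD = 47.3310 / 0.8826 = 53.6267 K

53.6267 K


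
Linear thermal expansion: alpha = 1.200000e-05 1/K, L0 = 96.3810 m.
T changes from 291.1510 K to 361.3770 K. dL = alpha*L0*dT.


dT = 70.2260 K
dL = 1.200000e-05 * 96.3810 * 70.2260 = 0.081221 m
L_final = 96.462221 m

dL = 0.081221 m


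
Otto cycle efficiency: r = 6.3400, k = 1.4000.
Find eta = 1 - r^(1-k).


r^(k-1) = 2.0933
eta = 1 - 1/2.0933 = 0.5223 = 52.2290%

52.2290%


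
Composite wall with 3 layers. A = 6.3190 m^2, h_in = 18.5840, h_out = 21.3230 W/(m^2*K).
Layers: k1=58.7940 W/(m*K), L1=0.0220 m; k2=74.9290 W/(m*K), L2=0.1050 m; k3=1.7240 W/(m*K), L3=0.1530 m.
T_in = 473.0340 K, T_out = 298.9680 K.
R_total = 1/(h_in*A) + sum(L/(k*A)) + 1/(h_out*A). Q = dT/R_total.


R_conv_in = 1/(18.5840*6.3190) = 0.0085
R_1 = 0.0220/(58.7940*6.3190) = 5.9216e-05
R_2 = 0.1050/(74.9290*6.3190) = 0.0002
R_3 = 0.1530/(1.7240*6.3190) = 0.0140
R_conv_out = 1/(21.3230*6.3190) = 0.0074
R_total = 0.0303 K/W
Q = 174.0660 / 0.0303 = 5751.8314 W

R_total = 0.0303 K/W, Q = 5751.8314 W


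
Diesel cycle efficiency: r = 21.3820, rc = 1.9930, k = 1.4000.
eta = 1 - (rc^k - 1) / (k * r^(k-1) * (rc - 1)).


r^(k-1) = 3.4042
rc^k = 2.6261
eta = 0.6564 = 65.6403%

65.6403%


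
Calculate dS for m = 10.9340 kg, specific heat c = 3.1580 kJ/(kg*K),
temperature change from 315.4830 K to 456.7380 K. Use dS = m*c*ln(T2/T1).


T2/T1 = 1.4477
ln(T2/T1) = 0.3700
dS = 10.9340 * 3.1580 * 0.3700 = 12.7761 kJ/K

12.7761 kJ/K


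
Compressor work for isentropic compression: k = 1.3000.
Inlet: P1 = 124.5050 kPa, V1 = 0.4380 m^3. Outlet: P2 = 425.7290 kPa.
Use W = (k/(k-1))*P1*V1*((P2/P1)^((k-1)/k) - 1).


(k-1)/k = 0.2308
(P2/P1)^exp = 1.3281
W = 4.3333 * 124.5050 * 0.4380 * (1.3281 - 1) = 77.5245 kJ

77.5245 kJ


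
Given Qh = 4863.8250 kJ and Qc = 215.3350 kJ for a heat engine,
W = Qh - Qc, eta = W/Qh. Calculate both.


W = 4863.8250 - 215.3350 = 4648.4900 kJ
eta = 4648.4900 / 4863.8250 = 0.9557 = 95.5727%

W = 4648.4900 kJ, eta = 95.5727%


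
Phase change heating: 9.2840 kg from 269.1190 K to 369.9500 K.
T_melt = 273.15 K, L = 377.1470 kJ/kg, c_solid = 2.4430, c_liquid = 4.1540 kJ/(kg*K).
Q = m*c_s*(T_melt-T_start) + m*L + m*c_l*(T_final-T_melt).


Q1 (sensible, solid) = 9.2840 * 2.4430 * 4.0310 = 91.4264 kJ
Q2 (latent) = 9.2840 * 377.1470 = 3501.4327 kJ
Q3 (sensible, liquid) = 9.2840 * 4.1540 * 96.8000 = 3733.1632 kJ
Q_total = 7326.0223 kJ

7326.0223 kJ


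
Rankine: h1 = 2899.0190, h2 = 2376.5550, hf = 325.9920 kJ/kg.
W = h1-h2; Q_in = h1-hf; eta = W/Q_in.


W = 522.4640 kJ/kg
Q_in = 2573.0270 kJ/kg
eta = 0.2031 = 20.3054%

eta = 20.3054%


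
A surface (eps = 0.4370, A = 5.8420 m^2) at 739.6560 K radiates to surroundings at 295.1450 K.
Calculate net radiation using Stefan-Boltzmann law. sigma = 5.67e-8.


T^4 = 2.9931e+11
Tsurr^4 = 7.5883e+09
Q = 0.4370 * 5.67e-8 * 5.8420 * 2.9172e+11 = 42227.2416 W

42227.2416 W


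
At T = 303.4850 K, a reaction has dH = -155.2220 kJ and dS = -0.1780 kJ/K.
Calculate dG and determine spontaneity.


T*dS = 303.4850 * -0.1780 = -54.0203 kJ
dG = -155.2220 + 54.0203 = -101.2017 kJ (spontaneous)

dG = -101.2017 kJ, spontaneous


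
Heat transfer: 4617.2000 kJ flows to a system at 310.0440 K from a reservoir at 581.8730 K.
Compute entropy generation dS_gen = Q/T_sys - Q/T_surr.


dS_sys = 4617.2000/310.0440 = 14.8921 kJ/K
dS_surr = -4617.2000/581.8730 = -7.9351 kJ/K
dS_gen = 14.8921 - 7.9351 = 6.9570 kJ/K (irreversible)

dS_gen = 6.9570 kJ/K, irreversible


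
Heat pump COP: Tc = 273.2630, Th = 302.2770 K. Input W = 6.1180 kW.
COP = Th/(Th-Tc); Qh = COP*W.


COP = 302.2770 / 29.0140 = 10.4183
Qh = 10.4183 * 6.1180 = 63.7393 kW

COP = 10.4183, Qh = 63.7393 kW


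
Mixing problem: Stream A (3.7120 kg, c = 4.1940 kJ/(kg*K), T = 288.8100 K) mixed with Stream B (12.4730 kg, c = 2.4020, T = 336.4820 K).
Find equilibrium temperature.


num = 14577.2809
den = 45.5283
Tf = 320.1808 K

320.1808 K


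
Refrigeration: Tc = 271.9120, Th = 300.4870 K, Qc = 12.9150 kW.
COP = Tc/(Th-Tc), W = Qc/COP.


COP = 271.9120 / 28.5750 = 9.5157
W = 12.9150 / 9.5157 = 1.3572 kW

COP = 9.5157, W = 1.3572 kW


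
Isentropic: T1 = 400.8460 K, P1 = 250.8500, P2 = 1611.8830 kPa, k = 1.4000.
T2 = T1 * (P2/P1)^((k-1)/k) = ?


(k-1)/k = 0.2857
(P2/P1)^exp = 1.7015
T2 = 400.8460 * 1.7015 = 682.0429 K

682.0429 K


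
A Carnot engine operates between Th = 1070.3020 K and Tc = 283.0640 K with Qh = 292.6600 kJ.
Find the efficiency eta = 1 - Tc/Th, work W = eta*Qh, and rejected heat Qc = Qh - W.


eta = 1 - 283.0640/1070.3020 = 0.7355
W = 0.7355 * 292.6600 = 215.2599 kJ
Qc = 292.6600 - 215.2599 = 77.4001 kJ

eta = 73.5529%, W = 215.2599 kJ, Qc = 77.4001 kJ


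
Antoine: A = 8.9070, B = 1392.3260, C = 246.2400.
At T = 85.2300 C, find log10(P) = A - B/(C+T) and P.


C+T = 331.4700
B/(C+T) = 4.2005
log10(P) = 8.9070 - 4.2005 = 4.7065
P = 10^4.7065 = 50879.3362 mmHg

50879.3362 mmHg


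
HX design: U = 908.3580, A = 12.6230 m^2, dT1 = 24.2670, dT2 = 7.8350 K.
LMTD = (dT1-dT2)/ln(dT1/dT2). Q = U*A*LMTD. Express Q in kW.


LMTD = 14.5349 K
Q = 908.3580 * 12.6230 * 14.5349 = 166660.6757 W = 166.6607 kW

166.6607 kW


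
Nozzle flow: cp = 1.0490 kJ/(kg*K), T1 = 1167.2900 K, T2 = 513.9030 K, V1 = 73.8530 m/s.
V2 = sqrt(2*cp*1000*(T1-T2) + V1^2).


dT = 653.3870 K
2*cp*1000*dT = 1370805.9260
V1^2 = 5454.2656
V2 = sqrt(1376260.1916) = 1173.1412 m/s

1173.1412 m/s


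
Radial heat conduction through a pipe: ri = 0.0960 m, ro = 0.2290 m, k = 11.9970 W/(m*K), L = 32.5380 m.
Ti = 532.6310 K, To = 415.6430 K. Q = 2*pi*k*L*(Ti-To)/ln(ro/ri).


dT = 116.9880 K
ln(ro/ri) = 0.8694
Q = 2*pi*11.9970*32.5380*116.9880 / 0.8694 = 330048.7897 W

330048.7897 W


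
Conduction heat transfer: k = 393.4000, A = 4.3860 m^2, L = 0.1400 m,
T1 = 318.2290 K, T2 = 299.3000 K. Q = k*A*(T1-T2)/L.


dT = 18.9290 K
Q = 393.4000 * 4.3860 * 18.9290 / 0.1400 = 233293.4891 W

233293.4891 W


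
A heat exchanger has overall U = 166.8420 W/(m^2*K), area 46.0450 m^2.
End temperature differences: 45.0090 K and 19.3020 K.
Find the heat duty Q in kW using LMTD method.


LMTD = 30.3631 K
Q = 166.8420 * 46.0450 * 30.3631 = 233256.3227 W = 233.2563 kW

233.2563 kW


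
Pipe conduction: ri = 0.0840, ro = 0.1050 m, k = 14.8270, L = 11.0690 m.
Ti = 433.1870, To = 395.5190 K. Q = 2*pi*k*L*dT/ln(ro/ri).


dT = 37.6680 K
ln(ro/ri) = 0.2231
Q = 2*pi*14.8270*11.0690*37.6680 / 0.2231 = 174072.3388 W

174072.3388 W


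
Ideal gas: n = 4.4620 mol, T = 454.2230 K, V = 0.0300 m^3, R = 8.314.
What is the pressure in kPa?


P = nRT/V = 4.4620 * 8.314 * 454.2230 / 0.0300
= 16850.3415 / 0.0300 = 561678.0506 Pa = 561.6781 kPa

561.6781 kPa


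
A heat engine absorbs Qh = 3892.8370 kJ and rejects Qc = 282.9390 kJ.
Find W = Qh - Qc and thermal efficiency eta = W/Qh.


W = 3892.8370 - 282.9390 = 3609.8980 kJ
eta = 3609.8980 / 3892.8370 = 0.9273 = 92.7318%

W = 3609.8980 kJ, eta = 92.7318%


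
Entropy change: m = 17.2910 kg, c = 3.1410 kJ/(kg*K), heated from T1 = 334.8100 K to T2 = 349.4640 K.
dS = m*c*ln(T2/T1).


T2/T1 = 1.0438
ln(T2/T1) = 0.0428
dS = 17.2910 * 3.1410 * 0.0428 = 2.3265 kJ/K

2.3265 kJ/K


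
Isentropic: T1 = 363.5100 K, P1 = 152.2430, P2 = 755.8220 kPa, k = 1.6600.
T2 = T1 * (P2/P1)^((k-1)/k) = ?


(k-1)/k = 0.3976
(P2/P1)^exp = 1.8909
T2 = 363.5100 * 1.8909 = 687.3729 K

687.3729 K


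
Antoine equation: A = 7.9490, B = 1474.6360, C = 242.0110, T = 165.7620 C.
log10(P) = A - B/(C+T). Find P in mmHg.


C+T = 407.7730
B/(C+T) = 3.6163
log10(P) = 7.9490 - 3.6163 = 4.3327
P = 10^4.3327 = 21512.1620 mmHg

21512.1620 mmHg


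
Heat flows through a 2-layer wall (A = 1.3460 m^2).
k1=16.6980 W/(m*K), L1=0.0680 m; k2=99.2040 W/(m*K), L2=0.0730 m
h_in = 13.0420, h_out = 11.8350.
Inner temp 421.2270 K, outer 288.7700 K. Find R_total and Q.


R_conv_in = 1/(13.0420*1.3460) = 0.0570
R_1 = 0.0680/(16.6980*1.3460) = 0.0030
R_2 = 0.0730/(99.2040*1.3460) = 0.0005
R_conv_out = 1/(11.8350*1.3460) = 0.0628
R_total = 0.1233 K/W
Q = 132.4570 / 0.1233 = 1074.1566 W

R_total = 0.1233 K/W, Q = 1074.1566 W


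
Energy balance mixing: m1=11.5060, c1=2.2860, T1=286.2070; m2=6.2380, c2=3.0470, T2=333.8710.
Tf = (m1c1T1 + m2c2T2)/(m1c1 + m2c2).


num = 13873.9696
den = 45.3099
Tf = 306.2017 K

306.2017 K


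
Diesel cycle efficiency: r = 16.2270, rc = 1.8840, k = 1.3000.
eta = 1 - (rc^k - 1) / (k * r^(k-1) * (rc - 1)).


r^(k-1) = 2.3071
rc^k = 2.2783
eta = 0.5179 = 51.7880%

51.7880%


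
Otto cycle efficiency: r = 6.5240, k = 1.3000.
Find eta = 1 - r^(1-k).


r^(k-1) = 1.7553
eta = 1 - 1/1.7553 = 0.4303 = 43.0301%

43.0301%


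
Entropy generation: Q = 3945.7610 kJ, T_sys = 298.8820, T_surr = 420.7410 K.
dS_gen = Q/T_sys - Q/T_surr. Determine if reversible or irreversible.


dS_sys = 3945.7610/298.8820 = 13.2017 kJ/K
dS_surr = -3945.7610/420.7410 = -9.3781 kJ/K
dS_gen = 13.2017 - 9.3781 = 3.8236 kJ/K (irreversible)

dS_gen = 3.8236 kJ/K, irreversible


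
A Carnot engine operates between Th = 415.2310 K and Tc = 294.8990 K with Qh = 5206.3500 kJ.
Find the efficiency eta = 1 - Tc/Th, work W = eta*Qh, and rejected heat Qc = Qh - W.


eta = 1 - 294.8990/415.2310 = 0.2898
W = 0.2898 * 5206.3500 = 1508.7759 kJ
Qc = 5206.3500 - 1508.7759 = 3697.5741 kJ

eta = 28.9795%, W = 1508.7759 kJ, Qc = 3697.5741 kJ


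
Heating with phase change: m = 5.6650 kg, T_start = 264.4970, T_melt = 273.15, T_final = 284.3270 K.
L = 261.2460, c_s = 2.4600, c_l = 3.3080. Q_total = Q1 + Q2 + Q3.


Q1 (sensible, solid) = 5.6650 * 2.4600 * 8.6530 = 120.5873 kJ
Q2 (latent) = 5.6650 * 261.2460 = 1479.9586 kJ
Q3 (sensible, liquid) = 5.6650 * 3.3080 * 11.1770 = 209.4550 kJ
Q_total = 1810.0009 kJ

1810.0009 kJ


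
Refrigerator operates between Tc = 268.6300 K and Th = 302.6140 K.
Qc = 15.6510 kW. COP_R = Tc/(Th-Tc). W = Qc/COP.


COP = 268.6300 / 33.9840 = 7.9046
W = 15.6510 / 7.9046 = 1.9800 kW

COP = 7.9046, W = 1.9800 kW


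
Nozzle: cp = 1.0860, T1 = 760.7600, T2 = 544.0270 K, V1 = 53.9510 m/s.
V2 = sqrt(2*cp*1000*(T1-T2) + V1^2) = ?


dT = 216.7330 K
2*cp*1000*dT = 470744.0760
V1^2 = 2910.7104
V2 = sqrt(473654.7864) = 688.2258 m/s

688.2258 m/s


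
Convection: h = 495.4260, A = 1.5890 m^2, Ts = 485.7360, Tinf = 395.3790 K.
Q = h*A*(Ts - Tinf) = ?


dT = 90.3570 K
Q = 495.4260 * 1.5890 * 90.3570 = 71131.9141 W

71131.9141 W


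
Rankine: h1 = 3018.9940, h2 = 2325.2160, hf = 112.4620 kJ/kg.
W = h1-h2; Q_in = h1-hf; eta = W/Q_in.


W = 693.7780 kJ/kg
Q_in = 2906.5320 kJ/kg
eta = 0.2387 = 23.8696%

eta = 23.8696%


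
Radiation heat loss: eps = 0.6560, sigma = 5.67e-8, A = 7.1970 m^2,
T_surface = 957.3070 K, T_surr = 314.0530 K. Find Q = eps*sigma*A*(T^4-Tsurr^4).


T^4 = 8.3986e+11
Tsurr^4 = 9.7277e+09
Q = 0.6560 * 5.67e-8 * 7.1970 * 8.3013e+11 = 222220.2910 W

222220.2910 W


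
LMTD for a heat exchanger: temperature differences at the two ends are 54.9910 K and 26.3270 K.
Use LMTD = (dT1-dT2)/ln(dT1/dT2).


dT1/dT2 = 2.0888
ln(dT1/dT2) = 0.7366
LMTD = 28.6640 / 0.7366 = 38.9153 K

38.9153 K


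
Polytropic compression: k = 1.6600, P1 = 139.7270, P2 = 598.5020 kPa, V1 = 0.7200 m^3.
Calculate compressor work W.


(k-1)/k = 0.3976
(P2/P1)^exp = 1.7832
W = 2.5152 * 139.7270 * 0.7200 * (1.7832 - 1) = 198.1667 kJ

198.1667 kJ


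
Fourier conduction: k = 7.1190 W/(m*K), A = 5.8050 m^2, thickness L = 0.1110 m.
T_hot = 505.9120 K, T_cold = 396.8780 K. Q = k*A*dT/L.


dT = 109.0340 K
Q = 7.1190 * 5.8050 * 109.0340 / 0.1110 = 40593.8444 W

40593.8444 W


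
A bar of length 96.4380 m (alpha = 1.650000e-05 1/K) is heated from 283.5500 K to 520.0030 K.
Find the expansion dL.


dT = 236.4530 K
dL = 1.650000e-05 * 96.4380 * 236.4530 = 0.376250 m
L_final = 96.814250 m

dL = 0.376250 m


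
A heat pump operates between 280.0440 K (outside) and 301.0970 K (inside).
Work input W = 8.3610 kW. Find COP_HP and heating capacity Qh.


COP = 301.0970 / 21.0530 = 14.3019
Qh = 14.3019 * 8.3610 = 119.5778 kW

COP = 14.3019, Qh = 119.5778 kW


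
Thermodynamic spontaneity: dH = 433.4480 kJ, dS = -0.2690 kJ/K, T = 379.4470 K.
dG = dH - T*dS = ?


T*dS = 379.4470 * -0.2690 = -102.0712 kJ
dG = 433.4480 + 102.0712 = 535.5192 kJ (non-spontaneous)

dG = 535.5192 kJ, non-spontaneous


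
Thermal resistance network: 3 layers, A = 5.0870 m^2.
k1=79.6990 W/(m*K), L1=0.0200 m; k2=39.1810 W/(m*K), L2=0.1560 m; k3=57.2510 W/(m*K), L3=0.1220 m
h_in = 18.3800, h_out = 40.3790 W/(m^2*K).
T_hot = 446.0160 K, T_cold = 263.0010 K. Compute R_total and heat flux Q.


R_conv_in = 1/(18.3800*5.0870) = 0.0107
R_1 = 0.0200/(79.6990*5.0870) = 4.9330e-05
R_2 = 0.1560/(39.1810*5.0870) = 0.0008
R_3 = 0.1220/(57.2510*5.0870) = 0.0004
R_conv_out = 1/(40.3790*5.0870) = 0.0049
R_total = 0.0168 K/W
Q = 183.0150 / 0.0168 = 10884.3069 W

R_total = 0.0168 K/W, Q = 10884.3069 W


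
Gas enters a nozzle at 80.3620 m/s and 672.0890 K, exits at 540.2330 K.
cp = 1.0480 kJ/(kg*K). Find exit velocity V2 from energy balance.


dT = 131.8560 K
2*cp*1000*dT = 276370.1760
V1^2 = 6458.0510
V2 = sqrt(282828.2270) = 531.8160 m/s

531.8160 m/s


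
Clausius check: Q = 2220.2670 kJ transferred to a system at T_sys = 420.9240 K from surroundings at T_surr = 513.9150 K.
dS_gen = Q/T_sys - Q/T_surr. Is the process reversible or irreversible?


dS_sys = 2220.2670/420.9240 = 5.2747 kJ/K
dS_surr = -2220.2670/513.9150 = -4.3203 kJ/K
dS_gen = 5.2747 - 4.3203 = 0.9544 kJ/K (irreversible)

dS_gen = 0.9544 kJ/K, irreversible


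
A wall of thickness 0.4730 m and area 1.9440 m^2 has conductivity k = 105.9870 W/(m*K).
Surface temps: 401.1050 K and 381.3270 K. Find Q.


dT = 19.7780 K
Q = 105.9870 * 1.9440 * 19.7780 / 0.4730 = 8615.2938 W

8615.2938 W


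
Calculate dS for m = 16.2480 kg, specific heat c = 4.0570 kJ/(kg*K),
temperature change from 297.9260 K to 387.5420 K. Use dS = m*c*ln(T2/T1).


T2/T1 = 1.3008
ln(T2/T1) = 0.2630
dS = 16.2480 * 4.0570 * 0.2630 = 17.3351 kJ/K

17.3351 kJ/K


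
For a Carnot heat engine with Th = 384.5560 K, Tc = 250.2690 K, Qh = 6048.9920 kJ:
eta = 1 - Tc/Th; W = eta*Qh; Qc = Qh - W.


eta = 1 - 250.2690/384.5560 = 0.3492
W = 0.3492 * 6048.9920 = 2112.3087 kJ
Qc = 6048.9920 - 2112.3087 = 3936.6833 kJ

eta = 34.9200%, W = 2112.3087 kJ, Qc = 3936.6833 kJ


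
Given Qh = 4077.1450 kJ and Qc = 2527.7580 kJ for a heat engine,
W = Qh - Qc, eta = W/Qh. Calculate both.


W = 4077.1450 - 2527.7580 = 1549.3870 kJ
eta = 1549.3870 / 4077.1450 = 0.3800 = 38.0018%

W = 1549.3870 kJ, eta = 38.0018%


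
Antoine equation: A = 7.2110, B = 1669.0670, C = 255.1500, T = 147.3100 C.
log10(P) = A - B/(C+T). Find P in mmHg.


C+T = 402.4600
B/(C+T) = 4.1472
log10(P) = 7.2110 - 4.1472 = 3.0638
P = 10^3.0638 = 1158.3440 mmHg

1158.3440 mmHg


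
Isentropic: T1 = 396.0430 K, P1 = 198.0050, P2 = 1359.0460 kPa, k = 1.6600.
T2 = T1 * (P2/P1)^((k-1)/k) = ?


(k-1)/k = 0.3976
(P2/P1)^exp = 2.1508
T2 = 396.0430 * 2.1508 = 851.8237 K

851.8237 K


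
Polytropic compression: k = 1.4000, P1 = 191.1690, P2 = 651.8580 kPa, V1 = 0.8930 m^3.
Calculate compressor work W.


(k-1)/k = 0.2857
(P2/P1)^exp = 1.4197
W = 3.5000 * 191.1690 * 0.8930 * (1.4197 - 1) = 250.7967 kJ

250.7967 kJ


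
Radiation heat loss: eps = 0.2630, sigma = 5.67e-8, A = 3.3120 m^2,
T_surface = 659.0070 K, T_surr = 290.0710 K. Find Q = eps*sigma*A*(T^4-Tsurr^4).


T^4 = 1.8861e+11
Tsurr^4 = 7.0797e+09
Q = 0.2630 * 5.67e-8 * 3.3120 * 1.8153e+11 = 8965.4766 W

8965.4766 W


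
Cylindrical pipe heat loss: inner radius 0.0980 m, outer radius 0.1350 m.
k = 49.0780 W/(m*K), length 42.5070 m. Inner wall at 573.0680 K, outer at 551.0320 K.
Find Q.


dT = 22.0360 K
ln(ro/ri) = 0.3203
Q = 2*pi*49.0780*42.5070*22.0360 / 0.3203 = 901764.4434 W

901764.4434 W


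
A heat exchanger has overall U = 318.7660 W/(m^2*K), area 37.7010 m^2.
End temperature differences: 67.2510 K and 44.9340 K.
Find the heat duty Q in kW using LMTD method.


LMTD = 55.3446 K
Q = 318.7660 * 37.7010 * 55.3446 = 665120.2162 W = 665.1202 kW

665.1202 kW


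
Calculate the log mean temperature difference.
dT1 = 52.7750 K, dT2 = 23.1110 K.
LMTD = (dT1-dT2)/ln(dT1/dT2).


dT1/dT2 = 2.2835
ln(dT1/dT2) = 0.8257
LMTD = 29.6640 / 0.8257 = 35.9246 K

35.9246 K


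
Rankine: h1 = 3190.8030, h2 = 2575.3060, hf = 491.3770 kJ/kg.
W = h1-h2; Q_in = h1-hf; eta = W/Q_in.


W = 615.4970 kJ/kg
Q_in = 2699.4260 kJ/kg
eta = 0.2280 = 22.8010%

eta = 22.8010%


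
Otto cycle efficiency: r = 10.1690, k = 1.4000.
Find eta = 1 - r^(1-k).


r^(k-1) = 2.5288
eta = 1 - 1/2.5288 = 0.6046 = 60.4553%

60.4553%


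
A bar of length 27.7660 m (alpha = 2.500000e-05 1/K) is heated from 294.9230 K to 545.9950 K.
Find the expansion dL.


dT = 251.0720 K
dL = 2.500000e-05 * 27.7660 * 251.0720 = 0.174282 m
L_final = 27.940282 m

dL = 0.174282 m


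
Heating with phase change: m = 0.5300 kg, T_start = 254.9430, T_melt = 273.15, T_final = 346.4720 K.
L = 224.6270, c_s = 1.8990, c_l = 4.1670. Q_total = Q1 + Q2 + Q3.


Q1 (sensible, solid) = 0.5300 * 1.8990 * 18.2070 = 18.3248 kJ
Q2 (latent) = 0.5300 * 224.6270 = 119.0523 kJ
Q3 (sensible, liquid) = 0.5300 * 4.1670 * 73.3220 = 161.9324 kJ
Q_total = 299.3095 kJ

299.3095 kJ


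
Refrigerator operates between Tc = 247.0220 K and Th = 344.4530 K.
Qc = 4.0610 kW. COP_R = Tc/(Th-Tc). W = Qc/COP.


COP = 247.0220 / 97.4310 = 2.5354
W = 4.0610 / 2.5354 = 1.6017 kW

COP = 2.5354, W = 1.6017 kW


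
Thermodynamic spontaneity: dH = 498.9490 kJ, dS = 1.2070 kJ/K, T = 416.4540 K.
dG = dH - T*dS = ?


T*dS = 416.4540 * 1.2070 = 502.6600 kJ
dG = 498.9490 - 502.6600 = -3.7110 kJ (spontaneous)

dG = -3.7110 kJ, spontaneous


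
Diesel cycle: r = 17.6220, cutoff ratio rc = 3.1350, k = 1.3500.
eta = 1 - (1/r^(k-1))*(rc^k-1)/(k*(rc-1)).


r^(k-1) = 2.7297
rc^k = 4.6765
eta = 0.5327 = 53.2713%

53.2713%


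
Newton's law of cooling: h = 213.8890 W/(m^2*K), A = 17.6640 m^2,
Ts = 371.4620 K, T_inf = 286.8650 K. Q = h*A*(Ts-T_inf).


dT = 84.5970 K
Q = 213.8890 * 17.6640 * 84.5970 = 319618.9116 W

319618.9116 W


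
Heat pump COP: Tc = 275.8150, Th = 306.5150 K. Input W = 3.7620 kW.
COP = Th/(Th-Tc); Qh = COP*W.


COP = 306.5150 / 30.7000 = 9.9842
Qh = 9.9842 * 3.7620 = 37.5606 kW

COP = 9.9842, Qh = 37.5606 kW


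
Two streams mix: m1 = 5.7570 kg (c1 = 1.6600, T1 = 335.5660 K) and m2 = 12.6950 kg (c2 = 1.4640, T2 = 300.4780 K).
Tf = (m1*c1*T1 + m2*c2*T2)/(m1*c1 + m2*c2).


num = 8791.4046
den = 28.1421
Tf = 312.3933 K

312.3933 K


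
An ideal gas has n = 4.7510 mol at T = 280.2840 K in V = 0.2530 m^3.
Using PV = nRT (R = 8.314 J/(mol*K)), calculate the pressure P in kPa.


P = nRT/V = 4.7510 * 8.314 * 280.2840 / 0.2530
= 11071.1659 / 0.2530 = 43759.5489 Pa = 43.7595 kPa

43.7595 kPa


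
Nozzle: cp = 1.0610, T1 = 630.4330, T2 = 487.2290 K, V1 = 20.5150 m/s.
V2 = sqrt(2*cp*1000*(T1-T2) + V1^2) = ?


dT = 143.2040 K
2*cp*1000*dT = 303878.8880
V1^2 = 420.8652
V2 = sqrt(304299.7532) = 551.6337 m/s

551.6337 m/s


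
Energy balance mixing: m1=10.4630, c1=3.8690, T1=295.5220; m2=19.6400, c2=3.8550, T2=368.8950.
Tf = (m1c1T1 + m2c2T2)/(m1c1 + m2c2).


num = 39892.9806
den = 116.1935
Tf = 343.3322 K

343.3322 K


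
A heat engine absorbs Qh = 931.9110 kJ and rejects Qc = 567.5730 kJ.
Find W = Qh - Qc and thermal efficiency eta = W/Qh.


W = 931.9110 - 567.5730 = 364.3380 kJ
eta = 364.3380 / 931.9110 = 0.3910 = 39.0958%

W = 364.3380 kJ, eta = 39.0958%


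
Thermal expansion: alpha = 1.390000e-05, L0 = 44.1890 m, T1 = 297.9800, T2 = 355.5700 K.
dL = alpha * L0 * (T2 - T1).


dT = 57.5900 K
dL = 1.390000e-05 * 44.1890 * 57.5900 = 0.035373 m
L_final = 44.224373 m

dL = 0.035373 m


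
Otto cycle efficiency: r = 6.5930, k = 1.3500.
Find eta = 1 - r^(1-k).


r^(k-1) = 1.9350
eta = 1 - 1/1.9350 = 0.4832 = 48.3202%

48.3202%


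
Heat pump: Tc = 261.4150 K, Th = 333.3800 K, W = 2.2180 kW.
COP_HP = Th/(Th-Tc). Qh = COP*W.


COP = 333.3800 / 71.9650 = 4.6325
Qh = 4.6325 * 2.2180 = 10.2750 kW

COP = 4.6325, Qh = 10.2750 kW


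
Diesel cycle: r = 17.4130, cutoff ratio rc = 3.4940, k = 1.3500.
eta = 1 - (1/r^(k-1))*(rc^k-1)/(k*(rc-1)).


r^(k-1) = 2.7184
rc^k = 5.4136
eta = 0.5178 = 51.7767%

51.7767%


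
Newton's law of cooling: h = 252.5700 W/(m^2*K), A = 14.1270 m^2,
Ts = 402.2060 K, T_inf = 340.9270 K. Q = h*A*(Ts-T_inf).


dT = 61.2790 K
Q = 252.5700 * 14.1270 * 61.2790 = 218646.9275 W

218646.9275 W


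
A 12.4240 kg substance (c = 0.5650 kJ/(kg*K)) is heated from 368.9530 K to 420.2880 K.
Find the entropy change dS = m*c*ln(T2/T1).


T2/T1 = 1.1391
ln(T2/T1) = 0.1303
dS = 12.4240 * 0.5650 * 0.1303 = 0.9144 kJ/K

0.9144 kJ/K


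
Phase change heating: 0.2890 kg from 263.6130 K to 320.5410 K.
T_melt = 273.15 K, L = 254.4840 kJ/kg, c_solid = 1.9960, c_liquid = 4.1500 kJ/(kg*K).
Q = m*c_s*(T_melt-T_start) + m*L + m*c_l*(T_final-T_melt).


Q1 (sensible, solid) = 0.2890 * 1.9960 * 9.5370 = 5.5014 kJ
Q2 (latent) = 0.2890 * 254.4840 = 73.5459 kJ
Q3 (sensible, liquid) = 0.2890 * 4.1500 * 47.3910 = 56.8384 kJ
Q_total = 135.8856 kJ

135.8856 kJ


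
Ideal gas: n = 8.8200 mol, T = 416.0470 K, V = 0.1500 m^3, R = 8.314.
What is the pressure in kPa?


P = nRT/V = 8.8200 * 8.314 * 416.0470 / 0.1500
= 30508.5102 / 0.1500 = 203390.0678 Pa = 203.3901 kPa

203.3901 kPa


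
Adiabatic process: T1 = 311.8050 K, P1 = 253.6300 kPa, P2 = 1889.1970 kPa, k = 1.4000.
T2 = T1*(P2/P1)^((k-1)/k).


(k-1)/k = 0.2857
(P2/P1)^exp = 1.7749
T2 = 311.8050 * 1.7749 = 553.4110 K

553.4110 K


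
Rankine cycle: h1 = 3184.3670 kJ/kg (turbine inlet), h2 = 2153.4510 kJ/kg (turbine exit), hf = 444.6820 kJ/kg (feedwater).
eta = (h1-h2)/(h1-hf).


W = 1030.9160 kJ/kg
Q_in = 2739.6850 kJ/kg
eta = 0.3763 = 37.6290%

eta = 37.6290%


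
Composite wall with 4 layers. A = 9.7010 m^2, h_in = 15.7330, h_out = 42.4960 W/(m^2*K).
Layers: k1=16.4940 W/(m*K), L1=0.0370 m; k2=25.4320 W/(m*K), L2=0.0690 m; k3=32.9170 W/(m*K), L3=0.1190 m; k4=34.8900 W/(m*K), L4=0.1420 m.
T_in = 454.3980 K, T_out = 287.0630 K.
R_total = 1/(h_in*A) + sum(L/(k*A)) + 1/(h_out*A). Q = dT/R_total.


R_conv_in = 1/(15.7330*9.7010) = 0.0066
R_1 = 0.0370/(16.4940*9.7010) = 0.0002
R_2 = 0.0690/(25.4320*9.7010) = 0.0003
R_3 = 0.1190/(32.9170*9.7010) = 0.0004
R_4 = 0.1420/(34.8900*9.7010) = 0.0004
R_conv_out = 1/(42.4960*9.7010) = 0.0024
R_total = 0.0103 K/W
Q = 167.3350 / 0.0103 = 16276.5062 W

R_total = 0.0103 K/W, Q = 16276.5062 W


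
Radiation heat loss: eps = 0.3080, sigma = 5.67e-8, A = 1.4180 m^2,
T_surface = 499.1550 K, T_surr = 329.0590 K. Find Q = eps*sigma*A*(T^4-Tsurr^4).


T^4 = 6.2079e+10
Tsurr^4 = 1.1725e+10
Q = 0.3080 * 5.67e-8 * 1.4180 * 5.0354e+10 = 1246.9367 W

1246.9367 W


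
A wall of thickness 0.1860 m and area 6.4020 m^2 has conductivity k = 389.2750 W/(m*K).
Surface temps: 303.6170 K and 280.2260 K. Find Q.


dT = 23.3910 K
Q = 389.2750 * 6.4020 * 23.3910 / 0.1860 = 313406.5206 W

313406.5206 W


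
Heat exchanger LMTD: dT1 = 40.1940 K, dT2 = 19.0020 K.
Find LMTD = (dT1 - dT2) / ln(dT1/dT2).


dT1/dT2 = 2.1153
ln(dT1/dT2) = 0.7492
LMTD = 21.1920 / 0.7492 = 28.2872 K

28.2872 K


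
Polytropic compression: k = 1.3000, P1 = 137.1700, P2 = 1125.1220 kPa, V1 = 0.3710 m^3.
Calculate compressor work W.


(k-1)/k = 0.2308
(P2/P1)^exp = 1.6252
W = 4.3333 * 137.1700 * 0.3710 * (1.6252 - 1) = 137.8735 kJ

137.8735 kJ


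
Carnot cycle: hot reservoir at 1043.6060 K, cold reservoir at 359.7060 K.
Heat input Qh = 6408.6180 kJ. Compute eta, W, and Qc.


eta = 1 - 359.7060/1043.6060 = 0.6553
W = 0.6553 * 6408.6180 = 4199.7208 kJ
Qc = 6408.6180 - 4199.7208 = 2208.8972 kJ

eta = 65.5324%, W = 4199.7208 kJ, Qc = 2208.8972 kJ


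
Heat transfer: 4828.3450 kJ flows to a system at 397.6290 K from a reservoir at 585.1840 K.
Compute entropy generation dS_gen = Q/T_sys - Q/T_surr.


dS_sys = 4828.3450/397.6290 = 12.1428 kJ/K
dS_surr = -4828.3450/585.1840 = -8.2510 kJ/K
dS_gen = 12.1428 - 8.2510 = 3.8919 kJ/K (irreversible)

dS_gen = 3.8919 kJ/K, irreversible


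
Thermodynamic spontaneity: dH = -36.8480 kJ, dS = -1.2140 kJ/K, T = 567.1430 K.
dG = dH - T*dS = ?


T*dS = 567.1430 * -1.2140 = -688.5116 kJ
dG = -36.8480 + 688.5116 = 651.6636 kJ (non-spontaneous)

dG = 651.6636 kJ, non-spontaneous


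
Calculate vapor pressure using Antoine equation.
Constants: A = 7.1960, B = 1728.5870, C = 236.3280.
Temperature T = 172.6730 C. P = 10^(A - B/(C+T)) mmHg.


C+T = 409.0010
B/(C+T) = 4.2264
log10(P) = 7.1960 - 4.2264 = 2.9696
P = 10^2.9696 = 932.4730 mmHg

932.4730 mmHg


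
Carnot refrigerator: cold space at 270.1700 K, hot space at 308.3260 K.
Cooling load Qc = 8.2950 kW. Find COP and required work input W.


COP = 270.1700 / 38.1560 = 7.0807
W = 8.2950 / 7.0807 = 1.1715 kW

COP = 7.0807, W = 1.1715 kW


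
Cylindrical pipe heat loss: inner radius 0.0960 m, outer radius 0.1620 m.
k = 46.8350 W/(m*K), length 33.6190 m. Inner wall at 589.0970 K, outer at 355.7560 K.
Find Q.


dT = 233.3410 K
ln(ro/ri) = 0.5232
Q = 2*pi*46.8350*33.6190*233.3410 / 0.5232 = 4411827.6936 W

4411827.6936 W


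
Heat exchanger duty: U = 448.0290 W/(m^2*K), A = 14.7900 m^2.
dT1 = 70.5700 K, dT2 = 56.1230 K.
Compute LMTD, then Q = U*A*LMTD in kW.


LMTD = 63.0710 K
Q = 448.0290 * 14.7900 * 63.0710 = 417930.2692 W = 417.9303 kW

417.9303 kW


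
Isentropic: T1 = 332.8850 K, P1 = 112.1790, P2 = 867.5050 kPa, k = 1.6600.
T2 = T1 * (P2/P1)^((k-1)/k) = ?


(k-1)/k = 0.3976
(P2/P1)^exp = 2.2553
T2 = 332.8850 * 2.2553 = 750.7542 K

750.7542 K


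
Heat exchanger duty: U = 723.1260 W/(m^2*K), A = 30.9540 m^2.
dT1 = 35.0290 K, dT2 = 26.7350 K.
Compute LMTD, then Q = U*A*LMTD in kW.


LMTD = 30.6955 K
Q = 723.1260 * 30.9540 * 30.6955 = 687076.4567 W = 687.0765 kW

687.0765 kW


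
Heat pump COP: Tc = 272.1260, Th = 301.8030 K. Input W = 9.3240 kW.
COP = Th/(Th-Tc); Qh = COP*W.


COP = 301.8030 / 29.6770 = 10.1696
Qh = 10.1696 * 9.3240 = 94.8213 kW

COP = 10.1696, Qh = 94.8213 kW


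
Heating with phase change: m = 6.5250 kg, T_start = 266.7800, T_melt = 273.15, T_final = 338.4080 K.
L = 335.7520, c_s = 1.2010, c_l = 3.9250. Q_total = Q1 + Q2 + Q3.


Q1 (sensible, solid) = 6.5250 * 1.2010 * 6.3700 = 49.9187 kJ
Q2 (latent) = 6.5250 * 335.7520 = 2190.7818 kJ
Q3 (sensible, liquid) = 6.5250 * 3.9250 * 65.2580 = 1671.2982 kJ
Q_total = 3911.9986 kJ

3911.9986 kJ


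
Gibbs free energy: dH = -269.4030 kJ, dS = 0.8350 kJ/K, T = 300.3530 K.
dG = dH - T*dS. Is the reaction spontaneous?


T*dS = 300.3530 * 0.8350 = 250.7948 kJ
dG = -269.4030 - 250.7948 = -520.1978 kJ (spontaneous)

dG = -520.1978 kJ, spontaneous


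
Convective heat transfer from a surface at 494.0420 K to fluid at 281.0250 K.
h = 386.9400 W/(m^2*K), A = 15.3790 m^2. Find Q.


dT = 213.0170 K
Q = 386.9400 * 15.3790 * 213.0170 = 1267610.9681 W

1267610.9681 W


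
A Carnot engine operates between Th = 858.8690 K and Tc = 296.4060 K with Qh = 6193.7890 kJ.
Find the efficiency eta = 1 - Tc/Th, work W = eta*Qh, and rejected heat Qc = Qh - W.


eta = 1 - 296.4060/858.8690 = 0.6549
W = 0.6549 * 6193.7890 = 4056.2381 kJ
Qc = 6193.7890 - 4056.2381 = 2137.5509 kJ

eta = 65.4888%, W = 4056.2381 kJ, Qc = 2137.5509 kJ


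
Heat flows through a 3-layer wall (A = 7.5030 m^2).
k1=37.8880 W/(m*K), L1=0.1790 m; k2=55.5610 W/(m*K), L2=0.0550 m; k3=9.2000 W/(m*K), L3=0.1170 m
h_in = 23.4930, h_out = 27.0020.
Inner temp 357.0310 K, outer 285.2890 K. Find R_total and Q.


R_conv_in = 1/(23.4930*7.5030) = 0.0057
R_1 = 0.1790/(37.8880*7.5030) = 0.0006
R_2 = 0.0550/(55.5610*7.5030) = 0.0001
R_3 = 0.1170/(9.2000*7.5030) = 0.0017
R_conv_out = 1/(27.0020*7.5030) = 0.0049
R_total = 0.0131 K/W
Q = 71.7420 / 0.0131 = 5490.8675 W

R_total = 0.0131 K/W, Q = 5490.8675 W


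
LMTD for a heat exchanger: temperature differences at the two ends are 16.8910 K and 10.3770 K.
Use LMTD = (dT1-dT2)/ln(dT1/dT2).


dT1/dT2 = 1.6277
ln(dT1/dT2) = 0.4872
LMTD = 6.5140 / 0.4872 = 13.3706 K

13.3706 K


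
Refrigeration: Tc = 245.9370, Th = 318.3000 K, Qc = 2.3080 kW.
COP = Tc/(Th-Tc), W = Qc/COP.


COP = 245.9370 / 72.3630 = 3.3987
W = 2.3080 / 3.3987 = 0.6791 kW

COP = 3.3987, W = 0.6791 kW


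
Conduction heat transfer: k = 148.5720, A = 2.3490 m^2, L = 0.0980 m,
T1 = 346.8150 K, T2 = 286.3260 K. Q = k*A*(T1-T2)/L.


dT = 60.4890 K
Q = 148.5720 * 2.3490 * 60.4890 / 0.0980 = 215412.2096 W

215412.2096 W


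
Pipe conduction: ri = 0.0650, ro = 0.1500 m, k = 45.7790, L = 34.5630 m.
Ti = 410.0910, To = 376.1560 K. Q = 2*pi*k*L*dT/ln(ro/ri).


dT = 33.9350 K
ln(ro/ri) = 0.8362
Q = 2*pi*45.7790*34.5630*33.9350 / 0.8362 = 403432.0065 W

403432.0065 W


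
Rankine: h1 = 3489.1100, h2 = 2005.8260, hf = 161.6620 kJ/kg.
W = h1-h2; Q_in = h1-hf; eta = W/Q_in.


W = 1483.2840 kJ/kg
Q_in = 3327.4480 kJ/kg
eta = 0.4458 = 44.5772%

eta = 44.5772%


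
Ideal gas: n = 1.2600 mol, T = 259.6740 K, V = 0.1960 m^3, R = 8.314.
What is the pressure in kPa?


P = nRT/V = 1.2600 * 8.314 * 259.6740 / 0.1960
= 2720.2513 / 0.1960 = 13878.8334 Pa = 13.8788 kPa

13.8788 kPa


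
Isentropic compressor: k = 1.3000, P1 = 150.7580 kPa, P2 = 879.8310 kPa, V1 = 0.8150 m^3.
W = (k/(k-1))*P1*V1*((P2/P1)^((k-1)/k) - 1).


(k-1)/k = 0.2308
(P2/P1)^exp = 1.5024
W = 4.3333 * 150.7580 * 0.8150 * (1.5024 - 1) = 267.5118 kJ

267.5118 kJ


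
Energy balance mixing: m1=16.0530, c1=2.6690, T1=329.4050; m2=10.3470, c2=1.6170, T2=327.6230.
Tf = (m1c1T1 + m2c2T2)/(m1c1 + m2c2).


num = 19595.0006
den = 59.5766
Tf = 328.9046 K

328.9046 K


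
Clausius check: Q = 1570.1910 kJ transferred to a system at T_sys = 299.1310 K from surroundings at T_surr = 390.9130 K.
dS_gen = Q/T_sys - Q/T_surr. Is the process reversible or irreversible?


dS_sys = 1570.1910/299.1310 = 5.2492 kJ/K
dS_surr = -1570.1910/390.9130 = -4.0167 kJ/K
dS_gen = 5.2492 - 4.0167 = 1.2324 kJ/K (irreversible)

dS_gen = 1.2324 kJ/K, irreversible


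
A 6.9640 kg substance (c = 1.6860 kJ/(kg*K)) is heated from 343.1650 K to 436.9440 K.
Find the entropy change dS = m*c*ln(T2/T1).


T2/T1 = 1.2733
ln(T2/T1) = 0.2416
dS = 6.9640 * 1.6860 * 0.2416 = 2.8366 kJ/K

2.8366 kJ/K


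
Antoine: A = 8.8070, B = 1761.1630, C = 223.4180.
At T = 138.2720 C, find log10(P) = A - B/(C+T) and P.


C+T = 361.6900
B/(C+T) = 4.8693
log10(P) = 8.8070 - 4.8693 = 3.9377
P = 10^3.9377 = 8664.4107 mmHg

8664.4107 mmHg


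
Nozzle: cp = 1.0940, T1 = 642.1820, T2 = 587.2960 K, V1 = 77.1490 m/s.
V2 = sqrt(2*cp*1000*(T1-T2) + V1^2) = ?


dT = 54.8860 K
2*cp*1000*dT = 120090.5680
V1^2 = 5951.9682
V2 = sqrt(126042.5362) = 355.0247 m/s

355.0247 m/s


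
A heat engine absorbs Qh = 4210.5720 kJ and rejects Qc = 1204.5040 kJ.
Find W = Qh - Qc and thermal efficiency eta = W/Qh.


W = 4210.5720 - 1204.5040 = 3006.0680 kJ
eta = 3006.0680 / 4210.5720 = 0.7139 = 71.3933%

W = 3006.0680 kJ, eta = 71.3933%


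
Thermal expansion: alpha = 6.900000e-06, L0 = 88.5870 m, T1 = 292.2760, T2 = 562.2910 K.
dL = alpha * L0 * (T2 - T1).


dT = 270.0150 K
dL = 6.900000e-06 * 88.5870 * 270.0150 = 0.165047 m
L_final = 88.752047 m

dL = 0.165047 m


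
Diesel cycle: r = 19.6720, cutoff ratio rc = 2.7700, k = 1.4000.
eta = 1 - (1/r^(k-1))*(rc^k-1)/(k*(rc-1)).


r^(k-1) = 3.2926
rc^k = 4.1636
eta = 0.6123 = 61.2257%

61.2257%


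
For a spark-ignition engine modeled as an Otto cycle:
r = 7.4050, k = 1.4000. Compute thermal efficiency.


r^(k-1) = 2.2275
eta = 1 - 1/2.2275 = 0.5511 = 55.1058%

55.1058%


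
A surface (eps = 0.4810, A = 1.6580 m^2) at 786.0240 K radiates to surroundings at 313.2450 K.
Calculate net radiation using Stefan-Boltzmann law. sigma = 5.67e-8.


T^4 = 3.8172e+11
Tsurr^4 = 9.6280e+09
Q = 0.4810 * 5.67e-8 * 1.6580 * 3.7209e+11 = 16825.2393 W

16825.2393 W


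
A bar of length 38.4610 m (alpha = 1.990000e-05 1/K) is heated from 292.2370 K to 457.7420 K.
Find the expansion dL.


dT = 165.5050 K
dL = 1.990000e-05 * 38.4610 * 165.5050 = 0.126673 m
L_final = 38.587673 m

dL = 0.126673 m


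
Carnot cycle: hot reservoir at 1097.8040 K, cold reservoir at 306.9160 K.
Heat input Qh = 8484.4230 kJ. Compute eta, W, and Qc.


eta = 1 - 306.9160/1097.8040 = 0.7204
W = 0.7204 * 8484.4230 = 6112.4102 kJ
Qc = 8484.4230 - 6112.4102 = 2372.0128 kJ

eta = 72.0427%, W = 6112.4102 kJ, Qc = 2372.0128 kJ


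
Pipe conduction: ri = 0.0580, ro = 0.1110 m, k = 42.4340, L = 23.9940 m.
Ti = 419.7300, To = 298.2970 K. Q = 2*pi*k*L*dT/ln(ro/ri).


dT = 121.4330 K
ln(ro/ri) = 0.6491
Q = 2*pi*42.4340*23.9940*121.4330 / 0.6491 = 1196823.6996 W

1196823.6996 W


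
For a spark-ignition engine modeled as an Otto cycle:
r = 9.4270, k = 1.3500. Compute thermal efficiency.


r^(k-1) = 2.1930
eta = 1 - 1/2.1930 = 0.5440 = 54.3995%

54.3995%


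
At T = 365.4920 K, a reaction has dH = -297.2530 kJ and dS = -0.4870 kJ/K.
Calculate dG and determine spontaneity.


T*dS = 365.4920 * -0.4870 = -177.9946 kJ
dG = -297.2530 + 177.9946 = -119.2584 kJ (spontaneous)

dG = -119.2584 kJ, spontaneous


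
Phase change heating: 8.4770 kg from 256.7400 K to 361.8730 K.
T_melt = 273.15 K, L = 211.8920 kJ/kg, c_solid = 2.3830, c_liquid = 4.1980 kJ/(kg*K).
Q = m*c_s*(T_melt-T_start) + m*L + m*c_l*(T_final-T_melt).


Q1 (sensible, solid) = 8.4770 * 2.3830 * 16.4100 = 331.4933 kJ
Q2 (latent) = 8.4770 * 211.8920 = 1796.2085 kJ
Q3 (sensible, liquid) = 8.4770 * 4.1980 * 88.7230 = 3157.3362 kJ
Q_total = 5285.0381 kJ

5285.0381 kJ


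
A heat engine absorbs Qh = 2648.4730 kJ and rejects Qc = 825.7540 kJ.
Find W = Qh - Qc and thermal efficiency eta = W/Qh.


W = 2648.4730 - 825.7540 = 1822.7190 kJ
eta = 1822.7190 / 2648.4730 = 0.6882 = 68.8215%

W = 1822.7190 kJ, eta = 68.8215%


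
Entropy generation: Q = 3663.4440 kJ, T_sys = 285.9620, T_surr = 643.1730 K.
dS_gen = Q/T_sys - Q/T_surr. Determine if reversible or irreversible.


dS_sys = 3663.4440/285.9620 = 12.8109 kJ/K
dS_surr = -3663.4440/643.1730 = -5.6959 kJ/K
dS_gen = 12.8109 - 5.6959 = 7.1151 kJ/K (irreversible)

dS_gen = 7.1151 kJ/K, irreversible


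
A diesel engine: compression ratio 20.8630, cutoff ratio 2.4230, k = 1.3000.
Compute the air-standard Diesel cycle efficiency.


r^(k-1) = 2.4878
rc^k = 3.1598
eta = 0.5307 = 53.0698%

53.0698%


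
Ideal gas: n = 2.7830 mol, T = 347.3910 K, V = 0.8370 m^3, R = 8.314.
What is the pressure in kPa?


P = nRT/V = 2.7830 * 8.314 * 347.3910 / 0.8370
= 8037.8850 / 0.8370 = 9603.2079 Pa = 9.6032 kPa

9.6032 kPa


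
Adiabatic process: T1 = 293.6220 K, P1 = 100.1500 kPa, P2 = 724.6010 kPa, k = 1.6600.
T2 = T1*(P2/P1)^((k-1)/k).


(k-1)/k = 0.3976
(P2/P1)^exp = 2.1964
T2 = 293.6220 * 2.1964 = 644.9066 K

644.9066 K


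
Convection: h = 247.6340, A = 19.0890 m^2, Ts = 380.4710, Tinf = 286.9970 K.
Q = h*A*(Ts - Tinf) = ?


dT = 93.4740 K
Q = 247.6340 * 19.0890 * 93.4740 = 441859.5831 W

441859.5831 W


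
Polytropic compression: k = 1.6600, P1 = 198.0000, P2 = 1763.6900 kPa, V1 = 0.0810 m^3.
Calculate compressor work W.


(k-1)/k = 0.3976
(P2/P1)^exp = 2.3857
W = 2.5152 * 198.0000 * 0.0810 * (2.3857 - 1) = 55.8960 kJ

55.8960 kJ


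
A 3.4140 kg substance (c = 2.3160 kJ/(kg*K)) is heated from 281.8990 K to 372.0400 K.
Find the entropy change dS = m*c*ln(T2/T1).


T2/T1 = 1.3198
ln(T2/T1) = 0.2775
dS = 3.4140 * 2.3160 * 0.2775 = 2.1938 kJ/K

2.1938 kJ/K


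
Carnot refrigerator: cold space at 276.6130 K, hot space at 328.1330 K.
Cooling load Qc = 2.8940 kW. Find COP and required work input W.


COP = 276.6130 / 51.5200 = 5.3690
W = 2.8940 / 5.3690 = 0.5390 kW

COP = 5.3690, W = 0.5390 kW


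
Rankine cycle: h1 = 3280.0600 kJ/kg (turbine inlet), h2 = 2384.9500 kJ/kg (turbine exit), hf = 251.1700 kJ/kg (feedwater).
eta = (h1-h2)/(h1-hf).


W = 895.1100 kJ/kg
Q_in = 3028.8900 kJ/kg
eta = 0.2955 = 29.5524%

eta = 29.5524%


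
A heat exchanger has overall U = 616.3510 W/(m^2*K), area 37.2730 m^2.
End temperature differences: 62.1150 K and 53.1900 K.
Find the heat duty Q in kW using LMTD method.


LMTD = 57.5372 K
Q = 616.3510 * 37.2730 * 57.5372 = 1321816.0195 W = 1321.8160 kW

1321.8160 kW


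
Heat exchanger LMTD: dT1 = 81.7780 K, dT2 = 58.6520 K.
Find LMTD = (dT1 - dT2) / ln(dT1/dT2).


dT1/dT2 = 1.3943
ln(dT1/dT2) = 0.3324
LMTD = 23.1260 / 0.3324 = 69.5756 K

69.5756 K


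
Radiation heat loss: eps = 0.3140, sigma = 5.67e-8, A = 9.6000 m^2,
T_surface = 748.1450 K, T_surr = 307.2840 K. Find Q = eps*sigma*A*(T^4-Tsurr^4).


T^4 = 3.1329e+11
Tsurr^4 = 8.9158e+09
Q = 0.3140 * 5.67e-8 * 9.6000 * 3.0437e+11 = 52022.1469 W

52022.1469 W


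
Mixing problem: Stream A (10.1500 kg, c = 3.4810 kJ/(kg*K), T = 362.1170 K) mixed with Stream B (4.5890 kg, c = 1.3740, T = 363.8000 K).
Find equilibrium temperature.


num = 15088.2352
den = 41.6374
Tf = 362.3719 K

362.3719 K


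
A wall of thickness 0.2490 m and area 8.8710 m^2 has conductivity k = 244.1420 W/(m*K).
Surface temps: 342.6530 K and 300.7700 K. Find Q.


dT = 41.8830 K
Q = 244.1420 * 8.8710 * 41.8830 / 0.2490 = 364295.2528 W

364295.2528 W


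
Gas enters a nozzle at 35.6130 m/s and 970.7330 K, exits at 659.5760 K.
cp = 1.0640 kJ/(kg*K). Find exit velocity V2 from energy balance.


dT = 311.1570 K
2*cp*1000*dT = 662142.0960
V1^2 = 1268.2858
V2 = sqrt(663410.3818) = 814.5001 m/s

814.5001 m/s


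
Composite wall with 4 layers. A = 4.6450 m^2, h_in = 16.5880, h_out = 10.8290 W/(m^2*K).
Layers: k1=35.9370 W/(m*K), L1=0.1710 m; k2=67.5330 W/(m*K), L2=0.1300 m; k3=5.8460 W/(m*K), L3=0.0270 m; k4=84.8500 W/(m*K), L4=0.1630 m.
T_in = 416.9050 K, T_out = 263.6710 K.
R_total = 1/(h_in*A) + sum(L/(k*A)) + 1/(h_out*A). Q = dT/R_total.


R_conv_in = 1/(16.5880*4.6450) = 0.0130
R_1 = 0.1710/(35.9370*4.6450) = 0.0010
R_2 = 0.1300/(67.5330*4.6450) = 0.0004
R_3 = 0.0270/(5.8460*4.6450) = 0.0010
R_4 = 0.1630/(84.8500*4.6450) = 0.0004
R_conv_out = 1/(10.8290*4.6450) = 0.0199
R_total = 0.0357 K/W
Q = 153.2340 / 0.0357 = 4291.6073 W

R_total = 0.0357 K/W, Q = 4291.6073 W


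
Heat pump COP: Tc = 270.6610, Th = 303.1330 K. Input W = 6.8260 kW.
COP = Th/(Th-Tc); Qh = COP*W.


COP = 303.1330 / 32.4720 = 9.3352
Qh = 9.3352 * 6.8260 = 63.7222 kW

COP = 9.3352, Qh = 63.7222 kW


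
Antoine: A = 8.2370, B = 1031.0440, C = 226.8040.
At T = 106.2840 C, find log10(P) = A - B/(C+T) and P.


C+T = 333.0880
B/(C+T) = 3.0954
log10(P) = 8.2370 - 3.0954 = 5.1416
P = 10^5.1416 = 138544.6558 mmHg

138544.6558 mmHg


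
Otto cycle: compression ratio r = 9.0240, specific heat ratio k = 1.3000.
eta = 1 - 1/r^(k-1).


r^(k-1) = 1.9347
eta = 1 - 1/1.9347 = 0.4831 = 48.3131%

48.3131%


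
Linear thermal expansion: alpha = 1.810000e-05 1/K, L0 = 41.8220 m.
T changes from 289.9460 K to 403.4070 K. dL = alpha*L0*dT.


dT = 113.4610 K
dL = 1.810000e-05 * 41.8220 * 113.4610 = 0.085888 m
L_final = 41.907888 m

dL = 0.085888 m


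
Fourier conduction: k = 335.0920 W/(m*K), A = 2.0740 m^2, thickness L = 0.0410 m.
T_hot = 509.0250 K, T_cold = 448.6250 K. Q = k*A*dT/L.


dT = 60.4000 K
Q = 335.0920 * 2.0740 * 60.4000 / 0.0410 = 1023825.3854 W

1023825.3854 W
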